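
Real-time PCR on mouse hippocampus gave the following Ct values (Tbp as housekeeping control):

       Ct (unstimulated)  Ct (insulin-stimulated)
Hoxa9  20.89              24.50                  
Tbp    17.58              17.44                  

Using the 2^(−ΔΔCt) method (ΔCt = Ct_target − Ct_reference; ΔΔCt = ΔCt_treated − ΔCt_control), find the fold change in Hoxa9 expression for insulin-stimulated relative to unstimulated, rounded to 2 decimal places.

0.07

ΔCt(unstimulated) = 20.890 − 17.580 = 3.310
ΔCt(insulin-stimulated) = 24.500 − 17.440 = 7.060
ΔΔCt = 7.060 − 3.310 = 3.750
Fold change = 2^(−3.750) = 0.074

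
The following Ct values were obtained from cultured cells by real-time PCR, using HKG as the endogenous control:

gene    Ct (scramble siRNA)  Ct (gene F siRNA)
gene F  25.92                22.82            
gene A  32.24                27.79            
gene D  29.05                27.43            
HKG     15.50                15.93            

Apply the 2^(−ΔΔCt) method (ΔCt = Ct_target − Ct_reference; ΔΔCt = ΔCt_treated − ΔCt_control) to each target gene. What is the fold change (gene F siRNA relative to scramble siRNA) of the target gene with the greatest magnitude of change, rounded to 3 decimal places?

29.446

gene F: ΔΔCt = (22.82−15.93) − (25.92−15.50) = 6.89 − 10.42 = -3.53; fold change = 2^3.53 = 11.551
gene A: ΔΔCt = (27.79−15.93) − (32.24−15.50) = 11.86 − 16.74 = -4.88; fold change = 2^4.88 = 29.446
gene D: ΔΔCt = (27.43−15.93) − (29.05−15.50) = 11.50 − 13.55 = -2.05; fold change = 2^2.05 = 4.141
gene A has the largest |ΔΔCt| = 4.88.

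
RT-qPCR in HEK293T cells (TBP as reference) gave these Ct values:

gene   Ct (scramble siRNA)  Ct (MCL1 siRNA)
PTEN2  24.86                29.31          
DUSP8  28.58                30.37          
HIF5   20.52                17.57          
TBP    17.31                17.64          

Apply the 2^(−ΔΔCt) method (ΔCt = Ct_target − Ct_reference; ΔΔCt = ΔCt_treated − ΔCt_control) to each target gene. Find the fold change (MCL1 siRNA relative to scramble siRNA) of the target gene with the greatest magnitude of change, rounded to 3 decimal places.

PTEN2: ΔΔCt = (29.31−17.64) − (24.86−17.31) = 11.67 − 7.55 = 4.12; fold change = 2^-4.12 = 0.058
DUSP8: ΔΔCt = (30.37−17.64) − (28.58−17.31) = 12.73 − 11.27 = 1.46; fold change = 2^-1.46 = 0.363
HIF5: ΔΔCt = (17.57−17.64) − (20.52−17.31) = -0.07 − 3.21 = -3.28; fold change = 2^3.28 = 9.714
PTEN2 has the largest |ΔΔCt| = 4.12.

0.058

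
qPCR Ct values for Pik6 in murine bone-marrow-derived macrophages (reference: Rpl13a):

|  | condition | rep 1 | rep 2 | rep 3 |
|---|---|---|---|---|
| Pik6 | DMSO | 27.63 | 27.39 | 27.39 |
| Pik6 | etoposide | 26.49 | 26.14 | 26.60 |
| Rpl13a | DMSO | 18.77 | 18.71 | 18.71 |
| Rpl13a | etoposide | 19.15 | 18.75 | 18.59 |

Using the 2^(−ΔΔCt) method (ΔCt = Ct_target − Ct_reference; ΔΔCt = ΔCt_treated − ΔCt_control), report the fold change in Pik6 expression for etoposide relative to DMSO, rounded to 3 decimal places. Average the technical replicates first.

2.235

Mean Ct: Pik6 DMSO 27.470; Pik6 etoposide 26.410; Rpl13a DMSO 18.730; Rpl13a etoposide 18.830
ΔCt(DMSO) = 27.470 − 18.730 = 8.740
ΔCt(etoposide) = 26.410 − 18.830 = 7.580
ΔΔCt = 7.580 − 8.740 = -1.160
Fold change = 2^(−(-1.160)) = 2^1.160 = 2.2346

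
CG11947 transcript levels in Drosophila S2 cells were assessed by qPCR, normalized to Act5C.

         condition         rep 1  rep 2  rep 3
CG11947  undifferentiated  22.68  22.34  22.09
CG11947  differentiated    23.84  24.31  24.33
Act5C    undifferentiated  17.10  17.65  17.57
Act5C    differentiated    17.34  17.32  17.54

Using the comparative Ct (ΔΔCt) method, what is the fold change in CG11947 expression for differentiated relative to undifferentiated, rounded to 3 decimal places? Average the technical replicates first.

0.281

Mean Ct: CG11947 undifferentiated 22.370; CG11947 differentiated 24.160; Act5C undifferentiated 17.440; Act5C differentiated 17.400
ΔCt(undifferentiated) = 22.370 − 17.440 = 4.930
ΔCt(differentiated) = 24.160 − 17.400 = 6.760
ΔΔCt = 6.760 − 4.930 = 1.830
Fold change = 2^(−1.830) = 0.2813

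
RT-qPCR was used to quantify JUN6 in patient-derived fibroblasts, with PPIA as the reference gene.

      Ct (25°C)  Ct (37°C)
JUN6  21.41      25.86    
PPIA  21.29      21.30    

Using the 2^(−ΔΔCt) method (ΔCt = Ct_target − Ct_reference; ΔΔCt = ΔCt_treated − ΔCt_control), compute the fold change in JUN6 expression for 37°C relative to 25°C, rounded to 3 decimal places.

ΔCt(25°C) = 21.410 − 21.290 = 0.120
ΔCt(37°C) = 25.860 − 21.300 = 4.560
ΔΔCt = 4.560 − 0.120 = 4.440
Fold change = 2^(−4.440) = 0.0461

0.046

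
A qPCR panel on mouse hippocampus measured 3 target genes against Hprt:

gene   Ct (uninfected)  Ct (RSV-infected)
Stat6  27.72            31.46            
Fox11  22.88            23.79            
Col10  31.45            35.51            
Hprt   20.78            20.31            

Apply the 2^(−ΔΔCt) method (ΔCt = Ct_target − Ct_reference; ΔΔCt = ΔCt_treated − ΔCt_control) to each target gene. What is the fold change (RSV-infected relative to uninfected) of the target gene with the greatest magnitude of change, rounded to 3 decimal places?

Stat6: ΔΔCt = (31.46−20.31) − (27.72−20.78) = 11.15 − 6.94 = 4.21; fold change = 2^-4.21 = 0.054
Fox11: ΔΔCt = (23.79−20.31) − (22.88−20.78) = 3.48 − 2.10 = 1.38; fold change = 2^-1.38 = 0.384
Col10: ΔΔCt = (35.51−20.31) − (31.45−20.78) = 15.20 − 10.67 = 4.53; fold change = 2^-4.53 = 0.043
Col10 has the largest |ΔΔCt| = 4.53.

0.043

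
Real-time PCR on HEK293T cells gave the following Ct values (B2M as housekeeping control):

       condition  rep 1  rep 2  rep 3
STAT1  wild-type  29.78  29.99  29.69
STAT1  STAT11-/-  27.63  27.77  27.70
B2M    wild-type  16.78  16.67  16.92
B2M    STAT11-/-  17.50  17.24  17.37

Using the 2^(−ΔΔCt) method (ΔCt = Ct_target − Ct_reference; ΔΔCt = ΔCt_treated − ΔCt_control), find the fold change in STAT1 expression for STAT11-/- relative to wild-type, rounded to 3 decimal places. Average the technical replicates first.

Mean Ct: STAT1 wild-type 29.820; STAT1 STAT11-/- 27.700; B2M wild-type 16.790; B2M STAT11-/- 17.370
ΔCt(wild-type) = 29.820 − 16.790 = 13.030
ΔCt(STAT11-/-) = 27.700 − 17.370 = 10.330
ΔΔCt = 10.330 − 13.030 = -2.700
Fold change = 2^(−(-2.700)) = 2^2.700 = 6.4980

6.498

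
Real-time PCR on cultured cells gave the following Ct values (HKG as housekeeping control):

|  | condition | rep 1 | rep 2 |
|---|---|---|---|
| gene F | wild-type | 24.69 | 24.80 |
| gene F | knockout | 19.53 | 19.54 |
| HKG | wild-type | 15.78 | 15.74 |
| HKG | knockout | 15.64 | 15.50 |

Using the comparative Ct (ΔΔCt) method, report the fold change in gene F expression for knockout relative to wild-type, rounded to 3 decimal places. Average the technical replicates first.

Mean Ct: gene F wild-type 24.745; gene F knockout 19.535; HKG wild-type 15.760; HKG knockout 15.570
ΔCt(wild-type) = 24.745 − 15.760 = 8.985
ΔCt(knockout) = 19.535 − 15.570 = 3.965
ΔΔCt = 3.965 − 8.985 = -5.020
Fold change = 2^(−(-5.020)) = 2^5.020 = 32.4467

32.447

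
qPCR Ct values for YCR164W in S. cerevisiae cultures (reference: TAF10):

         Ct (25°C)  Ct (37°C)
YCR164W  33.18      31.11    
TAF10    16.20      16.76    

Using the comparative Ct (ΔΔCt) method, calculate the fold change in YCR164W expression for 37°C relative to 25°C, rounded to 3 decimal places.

ΔCt(25°C) = 33.180 − 16.200 = 16.980
ΔCt(37°C) = 31.110 − 16.760 = 14.350
ΔΔCt = 14.350 − 16.980 = -2.630
Fold change = 2^(−(-2.630)) = 2^2.630 = 6.1903

6.190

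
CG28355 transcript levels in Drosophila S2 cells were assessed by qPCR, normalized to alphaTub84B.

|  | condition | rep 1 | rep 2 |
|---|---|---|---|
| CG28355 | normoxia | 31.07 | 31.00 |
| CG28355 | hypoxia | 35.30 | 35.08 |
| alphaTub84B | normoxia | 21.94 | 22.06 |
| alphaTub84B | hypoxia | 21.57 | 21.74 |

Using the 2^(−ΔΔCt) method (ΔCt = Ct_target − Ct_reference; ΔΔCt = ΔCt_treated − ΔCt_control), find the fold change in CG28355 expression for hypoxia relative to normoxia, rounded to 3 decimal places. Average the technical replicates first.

Mean Ct: CG28355 normoxia 31.035; CG28355 hypoxia 35.190; alphaTub84B normoxia 22.000; alphaTub84B hypoxia 21.655
ΔCt(normoxia) = 31.035 − 22.000 = 9.035
ΔCt(hypoxia) = 35.190 − 21.655 = 13.535
ΔΔCt = 13.535 − 9.035 = 4.500
Fold change = 2^(−4.500) = 0.0442

0.044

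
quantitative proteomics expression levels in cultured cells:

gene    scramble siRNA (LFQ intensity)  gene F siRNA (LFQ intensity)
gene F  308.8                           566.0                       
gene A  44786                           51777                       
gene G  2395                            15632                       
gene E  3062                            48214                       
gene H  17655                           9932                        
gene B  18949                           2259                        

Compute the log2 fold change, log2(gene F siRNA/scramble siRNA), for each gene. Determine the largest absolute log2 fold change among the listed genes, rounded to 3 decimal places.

3.977

log2(566.0/308.8) = 0.874  (gene F)
log2(51777/44786) = 0.209  (gene A)
log2(15632/2395) = 2.706  (gene G)
log2(48214/3062) = 3.977  (gene E)
log2(9932/17655) = -0.830  (gene H)
log2(2259/18949) = -3.068  (gene B)
The largest magnitude belongs to gene E.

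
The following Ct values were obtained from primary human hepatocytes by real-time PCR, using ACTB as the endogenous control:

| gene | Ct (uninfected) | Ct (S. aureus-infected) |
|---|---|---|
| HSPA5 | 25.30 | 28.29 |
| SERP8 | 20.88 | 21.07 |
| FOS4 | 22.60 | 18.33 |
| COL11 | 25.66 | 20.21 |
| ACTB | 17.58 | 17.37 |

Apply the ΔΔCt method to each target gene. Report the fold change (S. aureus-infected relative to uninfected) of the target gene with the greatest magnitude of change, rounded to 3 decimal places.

37.792

HSPA5: ΔΔCt = (28.29−17.37) − (25.30−17.58) = 10.92 − 7.72 = 3.20; fold change = 2^-3.20 = 0.109
SERP8: ΔΔCt = (21.07−17.37) − (20.88−17.58) = 3.70 − 3.30 = 0.40; fold change = 2^-0.40 = 0.758
FOS4: ΔΔCt = (18.33−17.37) − (22.60−17.58) = 0.96 − 5.02 = -4.06; fold change = 2^4.06 = 16.679
COL11: ΔΔCt = (20.21−17.37) − (25.66−17.58) = 2.84 − 8.08 = -5.24; fold change = 2^5.24 = 37.792
COL11 has the largest |ΔΔCt| = 5.24.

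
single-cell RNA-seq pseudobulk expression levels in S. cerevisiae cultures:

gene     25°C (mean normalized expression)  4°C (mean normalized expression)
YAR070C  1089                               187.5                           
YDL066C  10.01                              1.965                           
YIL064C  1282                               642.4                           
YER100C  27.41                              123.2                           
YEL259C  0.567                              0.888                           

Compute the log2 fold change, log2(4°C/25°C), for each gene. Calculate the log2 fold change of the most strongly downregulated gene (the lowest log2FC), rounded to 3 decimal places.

log2(187.5/1089) = -2.538  (YAR070C)
log2(1.965/10.01) = -2.349  (YDL066C)
log2(642.4/1282) = -0.997  (YIL064C)
log2(123.2/27.41) = 2.168  (YER100C)
log2(0.888/0.567) = 0.647  (YEL259C)
YAR070C is most strongly downregulated.

-2.538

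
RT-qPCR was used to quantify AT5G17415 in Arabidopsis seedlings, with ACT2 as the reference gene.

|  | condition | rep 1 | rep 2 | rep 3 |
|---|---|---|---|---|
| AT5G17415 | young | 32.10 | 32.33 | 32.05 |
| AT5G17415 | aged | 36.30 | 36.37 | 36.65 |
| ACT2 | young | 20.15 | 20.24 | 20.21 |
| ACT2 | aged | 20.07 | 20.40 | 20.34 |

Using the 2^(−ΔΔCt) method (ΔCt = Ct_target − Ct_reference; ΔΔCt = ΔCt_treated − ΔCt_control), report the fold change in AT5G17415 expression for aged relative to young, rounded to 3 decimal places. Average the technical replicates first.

0.054

Mean Ct: AT5G17415 young 32.160; AT5G17415 aged 36.440; ACT2 young 20.200; ACT2 aged 20.270
ΔCt(young) = 32.160 − 20.200 = 11.960
ΔCt(aged) = 36.440 − 20.270 = 16.170
ΔΔCt = 16.170 − 11.960 = 4.210
Fold change = 2^(−4.210) = 0.0540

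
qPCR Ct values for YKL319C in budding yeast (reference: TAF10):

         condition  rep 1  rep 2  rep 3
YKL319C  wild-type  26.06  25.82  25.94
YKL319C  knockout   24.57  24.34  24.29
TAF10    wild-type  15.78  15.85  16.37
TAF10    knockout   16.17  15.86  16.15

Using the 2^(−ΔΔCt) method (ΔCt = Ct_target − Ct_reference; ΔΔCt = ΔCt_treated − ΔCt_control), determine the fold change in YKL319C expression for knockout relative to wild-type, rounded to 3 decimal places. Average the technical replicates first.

3.031

Mean Ct: YKL319C wild-type 25.940; YKL319C knockout 24.400; TAF10 wild-type 16.000; TAF10 knockout 16.060
ΔCt(wild-type) = 25.940 − 16.000 = 9.940
ΔCt(knockout) = 24.400 − 16.060 = 8.340
ΔΔCt = 8.340 − 9.940 = -1.600
Fold change = 2^(−(-1.600)) = 2^1.600 = 3.0314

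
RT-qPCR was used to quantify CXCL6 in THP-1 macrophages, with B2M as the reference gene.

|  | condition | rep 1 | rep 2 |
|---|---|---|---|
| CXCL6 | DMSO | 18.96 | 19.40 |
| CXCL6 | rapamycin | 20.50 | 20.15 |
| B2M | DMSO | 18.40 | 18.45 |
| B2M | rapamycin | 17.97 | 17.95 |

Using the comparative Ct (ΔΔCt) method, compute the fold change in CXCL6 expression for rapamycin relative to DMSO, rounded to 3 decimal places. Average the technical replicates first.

0.328

Mean Ct: CXCL6 DMSO 19.180; CXCL6 rapamycin 20.325; B2M DMSO 18.425; B2M rapamycin 17.960
ΔCt(DMSO) = 19.180 − 18.425 = 0.755
ΔCt(rapamycin) = 20.325 − 17.960 = 2.365
ΔΔCt = 2.365 − 0.755 = 1.610
Fold change = 2^(−1.610) = 0.3276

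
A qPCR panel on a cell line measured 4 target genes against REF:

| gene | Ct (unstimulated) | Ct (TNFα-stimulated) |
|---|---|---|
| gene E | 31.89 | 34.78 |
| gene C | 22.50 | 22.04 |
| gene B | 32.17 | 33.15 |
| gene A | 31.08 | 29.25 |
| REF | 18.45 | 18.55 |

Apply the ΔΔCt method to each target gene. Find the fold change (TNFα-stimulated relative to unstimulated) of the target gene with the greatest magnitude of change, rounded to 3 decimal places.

0.145

gene E: ΔΔCt = (34.78−18.55) − (31.89−18.45) = 16.23 − 13.44 = 2.79; fold change = 2^-2.79 = 0.145
gene C: ΔΔCt = (22.04−18.55) − (22.50−18.45) = 3.49 − 4.05 = -0.56; fold change = 2^0.56 = 1.474
gene B: ΔΔCt = (33.15−18.55) − (32.17−18.45) = 14.60 − 13.72 = 0.88; fold change = 2^-0.88 = 0.543
gene A: ΔΔCt = (29.25−18.55) − (31.08−18.45) = 10.70 − 12.63 = -1.93; fold change = 2^1.93 = 3.811
gene E has the largest |ΔΔCt| = 2.79.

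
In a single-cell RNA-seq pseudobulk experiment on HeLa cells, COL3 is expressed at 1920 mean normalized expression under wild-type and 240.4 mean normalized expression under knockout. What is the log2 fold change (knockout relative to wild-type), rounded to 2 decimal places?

-3.00

Fold change = 240.4 / 1920 = 0.1252
log2(0.1252) = -2.998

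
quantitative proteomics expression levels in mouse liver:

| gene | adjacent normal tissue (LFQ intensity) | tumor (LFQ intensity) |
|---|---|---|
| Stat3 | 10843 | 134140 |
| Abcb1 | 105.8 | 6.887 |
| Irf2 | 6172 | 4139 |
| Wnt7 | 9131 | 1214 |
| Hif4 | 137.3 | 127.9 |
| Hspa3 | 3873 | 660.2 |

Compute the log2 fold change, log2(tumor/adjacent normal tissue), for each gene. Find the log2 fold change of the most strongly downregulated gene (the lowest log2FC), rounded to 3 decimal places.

log2(134140/10843) = 3.629  (Stat3)
log2(6.887/105.8) = -3.941  (Abcb1)
log2(4139/6172) = -0.576  (Irf2)
log2(1214/9131) = -2.911  (Wnt7)
log2(127.9/137.3) = -0.102  (Hif4)
log2(660.2/3873) = -2.552  (Hspa3)
Abcb1 is most strongly downregulated.

-3.941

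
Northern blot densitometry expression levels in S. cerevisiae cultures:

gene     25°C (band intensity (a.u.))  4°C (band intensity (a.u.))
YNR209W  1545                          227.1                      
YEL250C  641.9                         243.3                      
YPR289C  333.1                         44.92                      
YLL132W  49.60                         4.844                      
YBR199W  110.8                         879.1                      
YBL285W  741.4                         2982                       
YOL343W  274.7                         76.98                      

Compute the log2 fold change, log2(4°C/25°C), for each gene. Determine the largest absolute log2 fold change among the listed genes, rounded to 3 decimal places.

log2(227.1/1545) = -2.766  (YNR209W)
log2(243.3/641.9) = -1.400  (YEL250C)
log2(44.92/333.1) = -2.891  (YPR289C)
log2(4.844/49.60) = -3.356  (YLL132W)
log2(879.1/110.8) = 2.988  (YBR199W)
log2(2982/741.4) = 2.008  (YBL285W)
log2(76.98/274.7) = -1.835  (YOL343W)
The largest magnitude belongs to YLL132W.

3.356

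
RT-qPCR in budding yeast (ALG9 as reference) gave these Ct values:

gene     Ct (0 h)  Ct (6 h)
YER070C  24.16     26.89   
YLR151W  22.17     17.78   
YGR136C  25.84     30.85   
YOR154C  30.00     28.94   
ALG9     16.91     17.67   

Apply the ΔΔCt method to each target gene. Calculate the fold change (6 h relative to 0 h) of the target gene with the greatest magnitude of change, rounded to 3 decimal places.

YER070C: ΔΔCt = (26.89−17.67) − (24.16−16.91) = 9.22 − 7.25 = 1.97; fold change = 2^-1.97 = 0.255
YLR151W: ΔΔCt = (17.78−17.67) − (22.17−16.91) = 0.11 − 5.26 = -5.15; fold change = 2^5.15 = 35.506
YGR136C: ΔΔCt = (30.85−17.67) − (25.84−16.91) = 13.18 − 8.93 = 4.25; fold change = 2^-4.25 = 0.053
YOR154C: ΔΔCt = (28.94−17.67) − (30.00−16.91) = 11.27 − 13.09 = -1.82; fold change = 2^1.82 = 3.531
YLR151W has the largest |ΔΔCt| = 5.15.

35.506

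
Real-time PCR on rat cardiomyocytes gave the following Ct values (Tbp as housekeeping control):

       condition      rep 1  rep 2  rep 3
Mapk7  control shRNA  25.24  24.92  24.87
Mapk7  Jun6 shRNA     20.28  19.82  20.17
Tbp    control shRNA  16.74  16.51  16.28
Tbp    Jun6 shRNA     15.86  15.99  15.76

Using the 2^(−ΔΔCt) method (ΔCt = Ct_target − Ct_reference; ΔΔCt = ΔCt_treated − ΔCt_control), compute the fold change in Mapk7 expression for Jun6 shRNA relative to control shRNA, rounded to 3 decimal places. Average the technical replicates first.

Mean Ct: Mapk7 control shRNA 25.010; Mapk7 Jun6 shRNA 20.090; Tbp control shRNA 16.510; Tbp Jun6 shRNA 15.870
ΔCt(control shRNA) = 25.010 − 16.510 = 8.500
ΔCt(Jun6 shRNA) = 20.090 − 15.870 = 4.220
ΔΔCt = 4.220 − 8.500 = -4.280
Fold change = 2^(−(-4.280)) = 2^4.280 = 19.4271

19.427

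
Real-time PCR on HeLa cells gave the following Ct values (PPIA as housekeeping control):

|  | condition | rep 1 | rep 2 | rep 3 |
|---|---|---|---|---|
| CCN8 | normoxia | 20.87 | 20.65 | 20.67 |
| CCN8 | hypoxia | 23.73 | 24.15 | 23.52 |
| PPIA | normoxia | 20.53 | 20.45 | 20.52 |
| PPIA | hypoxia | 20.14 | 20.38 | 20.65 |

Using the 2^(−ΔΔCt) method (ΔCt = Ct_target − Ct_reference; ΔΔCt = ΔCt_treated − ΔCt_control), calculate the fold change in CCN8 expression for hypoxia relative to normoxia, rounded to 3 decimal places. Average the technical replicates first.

0.110

Mean Ct: CCN8 normoxia 20.730; CCN8 hypoxia 23.800; PPIA normoxia 20.500; PPIA hypoxia 20.390
ΔCt(normoxia) = 20.730 − 20.500 = 0.230
ΔCt(hypoxia) = 23.800 − 20.390 = 3.410
ΔΔCt = 3.410 − 0.230 = 3.180
Fold change = 2^(−3.180) = 0.1103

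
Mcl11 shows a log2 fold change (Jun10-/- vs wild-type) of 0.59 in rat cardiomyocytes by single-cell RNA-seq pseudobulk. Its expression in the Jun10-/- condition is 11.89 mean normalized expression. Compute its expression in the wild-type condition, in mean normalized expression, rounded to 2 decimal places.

7.90

Fold change = 2^(0.59) = 1.5052
wild-type expression = 11.89 / 1.5052 = 7.90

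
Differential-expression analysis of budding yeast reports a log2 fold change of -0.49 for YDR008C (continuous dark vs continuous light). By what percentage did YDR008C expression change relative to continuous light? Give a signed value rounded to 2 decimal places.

-28.80%

Fold change = 2^(-0.49) = 0.7120
Percent change = (FC − 1) × 100% = (0.7120 − 1) × 100 = -28.80%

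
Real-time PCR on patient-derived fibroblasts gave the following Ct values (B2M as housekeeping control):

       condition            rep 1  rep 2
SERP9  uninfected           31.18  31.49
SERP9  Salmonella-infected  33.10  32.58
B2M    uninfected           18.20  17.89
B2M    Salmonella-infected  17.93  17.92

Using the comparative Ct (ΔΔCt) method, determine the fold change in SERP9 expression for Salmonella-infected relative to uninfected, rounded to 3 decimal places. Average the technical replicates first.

0.324

Mean Ct: SERP9 uninfected 31.335; SERP9 Salmonella-infected 32.840; B2M uninfected 18.045; B2M Salmonella-infected 17.925
ΔCt(uninfected) = 31.335 − 18.045 = 13.290
ΔCt(Salmonella-infected) = 32.840 − 17.925 = 14.915
ΔΔCt = 14.915 − 13.290 = 1.625
Fold change = 2^(−1.625) = 0.3242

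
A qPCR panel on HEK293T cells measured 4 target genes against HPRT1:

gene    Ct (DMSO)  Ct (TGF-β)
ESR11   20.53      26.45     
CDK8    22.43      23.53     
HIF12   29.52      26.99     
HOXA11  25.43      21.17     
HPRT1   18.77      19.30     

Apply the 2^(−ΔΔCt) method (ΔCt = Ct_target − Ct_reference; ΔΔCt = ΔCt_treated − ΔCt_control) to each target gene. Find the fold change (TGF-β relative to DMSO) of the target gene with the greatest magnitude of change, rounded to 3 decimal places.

ESR11: ΔΔCt = (26.45−19.30) − (20.53−18.77) = 7.15 − 1.76 = 5.39; fold change = 2^-5.39 = 0.024
CDK8: ΔΔCt = (23.53−19.30) − (22.43−18.77) = 4.23 − 3.66 = 0.57; fold change = 2^-0.57 = 0.674
HIF12: ΔΔCt = (26.99−19.30) − (29.52−18.77) = 7.69 − 10.75 = -3.06; fold change = 2^3.06 = 8.340
HOXA11: ΔΔCt = (21.17−19.30) − (25.43−18.77) = 1.87 − 6.66 = -4.79; fold change = 2^4.79 = 27.665
ESR11 has the largest |ΔΔCt| = 5.39.

0.024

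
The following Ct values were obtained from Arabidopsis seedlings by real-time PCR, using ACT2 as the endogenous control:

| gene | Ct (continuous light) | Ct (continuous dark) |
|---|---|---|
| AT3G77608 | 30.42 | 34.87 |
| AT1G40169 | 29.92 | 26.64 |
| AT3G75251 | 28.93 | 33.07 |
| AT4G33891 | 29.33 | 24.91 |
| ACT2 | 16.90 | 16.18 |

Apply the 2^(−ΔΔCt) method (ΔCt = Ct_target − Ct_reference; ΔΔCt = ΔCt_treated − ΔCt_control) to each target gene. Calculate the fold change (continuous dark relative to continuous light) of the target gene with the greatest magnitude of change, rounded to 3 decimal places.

0.028

AT3G77608: ΔΔCt = (34.87−16.18) − (30.42−16.90) = 18.69 − 13.52 = 5.17; fold change = 2^-5.17 = 0.028
AT1G40169: ΔΔCt = (26.64−16.18) − (29.92−16.90) = 10.46 − 13.02 = -2.56; fold change = 2^2.56 = 5.897
AT3G75251: ΔΔCt = (33.07−16.18) − (28.93−16.90) = 16.89 − 12.03 = 4.86; fold change = 2^-4.86 = 0.034
AT4G33891: ΔΔCt = (24.91−16.18) − (29.33−16.90) = 8.73 − 12.43 = -3.70; fold change = 2^3.70 = 12.996
AT3G77608 has the largest |ΔΔCt| = 5.17.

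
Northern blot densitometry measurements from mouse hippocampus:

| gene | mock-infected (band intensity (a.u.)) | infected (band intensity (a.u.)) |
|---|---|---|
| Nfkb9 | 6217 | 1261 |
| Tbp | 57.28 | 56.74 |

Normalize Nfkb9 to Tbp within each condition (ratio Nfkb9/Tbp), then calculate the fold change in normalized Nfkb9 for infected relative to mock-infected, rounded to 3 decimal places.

0.205

Nfkb9/Tbp (mock-infected) = 6217 / 57.28 = 108.54
Nfkb9/Tbp (infected) = 1261 / 56.74 = 22.224
Fold change = 22.224 / 108.54 = 0.2048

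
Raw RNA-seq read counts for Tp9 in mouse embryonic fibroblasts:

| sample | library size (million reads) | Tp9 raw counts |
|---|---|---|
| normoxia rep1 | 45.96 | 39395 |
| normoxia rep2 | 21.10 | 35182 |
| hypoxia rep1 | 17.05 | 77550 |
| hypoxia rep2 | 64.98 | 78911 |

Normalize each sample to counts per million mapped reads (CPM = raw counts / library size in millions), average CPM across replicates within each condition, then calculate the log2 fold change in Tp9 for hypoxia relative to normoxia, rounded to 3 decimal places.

1.191

CPM(normoxia rep1) = 39395 / 45.96 = 857.1584
CPM(normoxia rep2) = 35182 / 21.10 = 1667.3934
CPM(hypoxia rep1) = 77550 / 17.05 = 4548.3871
CPM(hypoxia rep2) = 78911 / 64.98 = 1214.3890
mean CPM(normoxia) = 1262.2759; mean CPM(hypoxia) = 2881.3881
Fold change = 2881.3881 / 1262.2759 = 2.28269
log2(2.28269) = 1.1907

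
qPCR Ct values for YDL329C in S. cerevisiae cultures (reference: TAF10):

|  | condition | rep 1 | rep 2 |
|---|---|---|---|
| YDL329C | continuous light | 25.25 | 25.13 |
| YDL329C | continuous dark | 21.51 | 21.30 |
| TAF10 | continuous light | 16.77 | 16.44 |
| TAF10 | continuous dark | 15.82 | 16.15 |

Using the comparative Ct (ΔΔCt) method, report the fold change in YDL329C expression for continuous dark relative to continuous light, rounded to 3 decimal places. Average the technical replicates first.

8.969

Mean Ct: YDL329C continuous light 25.190; YDL329C continuous dark 21.405; TAF10 continuous light 16.605; TAF10 continuous dark 15.985
ΔCt(continuous light) = 25.190 − 16.605 = 8.585
ΔCt(continuous dark) = 21.405 − 15.985 = 5.420
ΔΔCt = 5.420 − 8.585 = -3.165
Fold change = 2^(−(-3.165)) = 2^3.165 = 8.9693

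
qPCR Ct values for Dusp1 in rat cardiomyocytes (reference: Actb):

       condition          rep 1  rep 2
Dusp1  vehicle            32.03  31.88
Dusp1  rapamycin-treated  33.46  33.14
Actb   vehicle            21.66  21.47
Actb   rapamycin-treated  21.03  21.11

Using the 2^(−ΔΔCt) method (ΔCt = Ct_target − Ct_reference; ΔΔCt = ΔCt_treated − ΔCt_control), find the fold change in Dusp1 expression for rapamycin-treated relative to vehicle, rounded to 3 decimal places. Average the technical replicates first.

Mean Ct: Dusp1 vehicle 31.955; Dusp1 rapamycin-treated 33.300; Actb vehicle 21.565; Actb rapamycin-treated 21.070
ΔCt(vehicle) = 31.955 − 21.565 = 10.390
ΔCt(rapamycin-treated) = 33.300 − 21.070 = 12.230
ΔΔCt = 12.230 − 10.390 = 1.840
Fold change = 2^(−1.840) = 0.2793

0.279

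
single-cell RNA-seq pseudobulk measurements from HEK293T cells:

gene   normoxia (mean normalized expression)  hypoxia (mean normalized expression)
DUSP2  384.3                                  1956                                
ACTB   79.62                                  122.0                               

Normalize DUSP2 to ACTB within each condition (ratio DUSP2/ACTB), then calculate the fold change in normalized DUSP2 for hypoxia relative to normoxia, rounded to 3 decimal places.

DUSP2/ACTB (normoxia) = 384.3 / 79.62 = 4.8267
DUSP2/ACTB (hypoxia) = 1956 / 122.0 = 16.033
Fold change = 16.033 / 4.8267 = 3.3217

3.322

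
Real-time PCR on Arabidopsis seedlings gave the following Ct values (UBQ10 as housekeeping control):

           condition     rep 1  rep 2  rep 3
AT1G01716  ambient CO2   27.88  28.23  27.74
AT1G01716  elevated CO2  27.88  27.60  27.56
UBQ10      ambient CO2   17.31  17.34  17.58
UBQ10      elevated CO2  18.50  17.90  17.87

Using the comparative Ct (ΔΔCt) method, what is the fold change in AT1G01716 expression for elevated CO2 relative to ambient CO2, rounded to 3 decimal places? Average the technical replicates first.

1.932

Mean Ct: AT1G01716 ambient CO2 27.950; AT1G01716 elevated CO2 27.680; UBQ10 ambient CO2 17.410; UBQ10 elevated CO2 18.090
ΔCt(ambient CO2) = 27.950 − 17.410 = 10.540
ΔCt(elevated CO2) = 27.680 − 18.090 = 9.590
ΔΔCt = 9.590 − 10.540 = -0.950
Fold change = 2^(−(-0.950)) = 2^0.950 = 1.9319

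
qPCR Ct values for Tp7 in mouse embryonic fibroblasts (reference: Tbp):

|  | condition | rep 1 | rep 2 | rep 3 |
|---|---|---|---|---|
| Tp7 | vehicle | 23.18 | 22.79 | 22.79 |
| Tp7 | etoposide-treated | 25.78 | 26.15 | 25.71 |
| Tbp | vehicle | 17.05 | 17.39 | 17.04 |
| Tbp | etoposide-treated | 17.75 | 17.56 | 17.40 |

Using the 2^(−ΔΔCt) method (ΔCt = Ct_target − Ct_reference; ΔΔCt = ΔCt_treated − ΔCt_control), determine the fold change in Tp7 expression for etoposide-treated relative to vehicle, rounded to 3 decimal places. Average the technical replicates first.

Mean Ct: Tp7 vehicle 22.920; Tp7 etoposide-treated 25.880; Tbp vehicle 17.160; Tbp etoposide-treated 17.570
ΔCt(vehicle) = 22.920 − 17.160 = 5.760
ΔCt(etoposide-treated) = 25.880 − 17.570 = 8.310
ΔΔCt = 8.310 − 5.760 = 2.550
Fold change = 2^(−2.550) = 0.1708

0.171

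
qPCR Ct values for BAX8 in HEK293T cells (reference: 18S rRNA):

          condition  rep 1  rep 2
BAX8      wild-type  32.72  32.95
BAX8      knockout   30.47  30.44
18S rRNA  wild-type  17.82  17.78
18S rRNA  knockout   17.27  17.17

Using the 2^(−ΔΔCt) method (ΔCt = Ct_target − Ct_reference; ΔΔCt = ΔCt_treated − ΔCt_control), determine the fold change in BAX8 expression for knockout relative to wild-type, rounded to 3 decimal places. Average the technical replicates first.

3.482

Mean Ct: BAX8 wild-type 32.835; BAX8 knockout 30.455; 18S rRNA wild-type 17.800; 18S rRNA knockout 17.220
ΔCt(wild-type) = 32.835 − 17.800 = 15.035
ΔCt(knockout) = 30.455 − 17.220 = 13.235
ΔΔCt = 13.235 − 15.035 = -1.800
Fold change = 2^(−(-1.800)) = 2^1.800 = 3.4822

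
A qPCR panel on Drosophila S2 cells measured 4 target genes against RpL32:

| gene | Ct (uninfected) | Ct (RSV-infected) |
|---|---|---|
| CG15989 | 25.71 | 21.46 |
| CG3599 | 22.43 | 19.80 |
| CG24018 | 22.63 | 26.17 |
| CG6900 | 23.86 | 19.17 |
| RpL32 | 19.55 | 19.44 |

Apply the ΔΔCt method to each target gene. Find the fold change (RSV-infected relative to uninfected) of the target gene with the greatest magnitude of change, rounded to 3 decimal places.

23.918

CG15989: ΔΔCt = (21.46−19.44) − (25.71−19.55) = 2.02 − 6.16 = -4.14; fold change = 2^4.14 = 17.630
CG3599: ΔΔCt = (19.80−19.44) − (22.43−19.55) = 0.36 − 2.88 = -2.52; fold change = 2^2.52 = 5.736
CG24018: ΔΔCt = (26.17−19.44) − (22.63−19.55) = 6.73 − 3.08 = 3.65; fold change = 2^-3.65 = 0.080
CG6900: ΔΔCt = (19.17−19.44) − (23.86−19.55) = -0.27 − 4.31 = -4.58; fold change = 2^4.58 = 23.918
CG6900 has the largest |ΔΔCt| = 4.58.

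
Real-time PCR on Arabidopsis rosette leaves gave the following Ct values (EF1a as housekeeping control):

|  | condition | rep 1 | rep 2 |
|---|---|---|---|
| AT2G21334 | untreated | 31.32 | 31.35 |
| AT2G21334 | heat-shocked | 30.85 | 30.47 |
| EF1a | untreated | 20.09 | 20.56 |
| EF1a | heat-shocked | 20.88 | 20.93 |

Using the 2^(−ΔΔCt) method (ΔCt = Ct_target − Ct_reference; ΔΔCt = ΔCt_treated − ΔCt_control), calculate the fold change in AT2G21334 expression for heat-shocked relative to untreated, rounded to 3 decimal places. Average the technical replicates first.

Mean Ct: AT2G21334 untreated 31.335; AT2G21334 heat-shocked 30.660; EF1a untreated 20.325; EF1a heat-shocked 20.905
ΔCt(untreated) = 31.335 − 20.325 = 11.010
ΔCt(heat-shocked) = 30.660 − 20.905 = 9.755
ΔΔCt = 9.755 − 11.010 = -1.255
Fold change = 2^(−(-1.255)) = 2^1.255 = 2.3867

2.387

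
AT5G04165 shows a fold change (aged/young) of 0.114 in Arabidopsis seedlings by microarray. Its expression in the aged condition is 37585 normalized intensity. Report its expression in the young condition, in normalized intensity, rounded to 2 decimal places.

329692.98

young expression = 37585 / 0.114 = 329692.98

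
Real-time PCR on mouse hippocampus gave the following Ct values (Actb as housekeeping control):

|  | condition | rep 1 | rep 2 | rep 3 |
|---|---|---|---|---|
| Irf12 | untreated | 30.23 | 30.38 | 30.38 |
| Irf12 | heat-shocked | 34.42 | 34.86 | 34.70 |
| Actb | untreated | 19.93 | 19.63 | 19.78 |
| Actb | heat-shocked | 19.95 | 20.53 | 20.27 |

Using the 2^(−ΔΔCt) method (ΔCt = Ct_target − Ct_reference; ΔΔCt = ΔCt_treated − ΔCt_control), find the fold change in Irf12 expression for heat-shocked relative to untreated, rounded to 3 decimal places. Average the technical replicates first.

0.069

Mean Ct: Irf12 untreated 30.330; Irf12 heat-shocked 34.660; Actb untreated 19.780; Actb heat-shocked 20.250
ΔCt(untreated) = 30.330 − 19.780 = 10.550
ΔCt(heat-shocked) = 34.660 − 20.250 = 14.410
ΔΔCt = 14.410 − 10.550 = 3.860
Fold change = 2^(−3.860) = 0.0689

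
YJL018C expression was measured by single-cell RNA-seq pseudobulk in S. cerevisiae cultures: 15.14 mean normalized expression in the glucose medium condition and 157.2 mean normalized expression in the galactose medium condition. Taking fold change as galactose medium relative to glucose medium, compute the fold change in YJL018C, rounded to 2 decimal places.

Fold change = 157.2 / 15.14 = 10.383
YJL018C is upregulated.

10.38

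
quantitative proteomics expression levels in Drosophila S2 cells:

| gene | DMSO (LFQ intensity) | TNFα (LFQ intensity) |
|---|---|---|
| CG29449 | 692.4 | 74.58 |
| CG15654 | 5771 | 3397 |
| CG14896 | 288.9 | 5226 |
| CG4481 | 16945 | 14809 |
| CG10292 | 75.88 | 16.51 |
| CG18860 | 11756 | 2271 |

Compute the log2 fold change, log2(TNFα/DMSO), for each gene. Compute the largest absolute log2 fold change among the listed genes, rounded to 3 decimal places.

log2(74.58/692.4) = -3.215  (CG29449)
log2(3397/5771) = -0.765  (CG15654)
log2(5226/288.9) = 4.177  (CG14896)
log2(14809/16945) = -0.194  (CG4481)
log2(16.51/75.88) = -2.200  (CG10292)
log2(2271/11756) = -2.372  (CG18860)
The largest magnitude belongs to CG14896.

4.177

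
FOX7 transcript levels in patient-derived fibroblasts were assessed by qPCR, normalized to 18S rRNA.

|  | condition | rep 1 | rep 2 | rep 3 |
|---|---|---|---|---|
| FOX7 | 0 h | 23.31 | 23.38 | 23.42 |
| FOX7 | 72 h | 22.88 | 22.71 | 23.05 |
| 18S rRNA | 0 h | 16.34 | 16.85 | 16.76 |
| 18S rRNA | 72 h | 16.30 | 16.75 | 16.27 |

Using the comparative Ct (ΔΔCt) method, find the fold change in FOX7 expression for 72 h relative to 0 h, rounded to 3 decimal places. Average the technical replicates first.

Mean Ct: FOX7 0 h 23.370; FOX7 72 h 22.880; 18S rRNA 0 h 16.650; 18S rRNA 72 h 16.440
ΔCt(0 h) = 23.370 − 16.650 = 6.720
ΔCt(72 h) = 22.880 − 16.440 = 6.440
ΔΔCt = 6.440 − 6.720 = -0.280
Fold change = 2^(−(-0.280)) = 2^0.280 = 1.2142

1.214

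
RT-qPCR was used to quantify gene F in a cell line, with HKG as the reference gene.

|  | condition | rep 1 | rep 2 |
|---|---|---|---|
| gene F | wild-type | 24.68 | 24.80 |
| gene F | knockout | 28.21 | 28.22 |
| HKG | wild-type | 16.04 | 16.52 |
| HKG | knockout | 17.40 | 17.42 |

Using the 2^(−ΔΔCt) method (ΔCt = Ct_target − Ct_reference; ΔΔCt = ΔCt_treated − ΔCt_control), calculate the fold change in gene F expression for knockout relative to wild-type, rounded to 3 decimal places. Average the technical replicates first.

0.197

Mean Ct: gene F wild-type 24.740; gene F knockout 28.215; HKG wild-type 16.280; HKG knockout 17.410
ΔCt(wild-type) = 24.740 − 16.280 = 8.460
ΔCt(knockout) = 28.215 − 17.410 = 10.805
ΔΔCt = 10.805 − 8.460 = 2.345
Fold change = 2^(−2.345) = 0.1968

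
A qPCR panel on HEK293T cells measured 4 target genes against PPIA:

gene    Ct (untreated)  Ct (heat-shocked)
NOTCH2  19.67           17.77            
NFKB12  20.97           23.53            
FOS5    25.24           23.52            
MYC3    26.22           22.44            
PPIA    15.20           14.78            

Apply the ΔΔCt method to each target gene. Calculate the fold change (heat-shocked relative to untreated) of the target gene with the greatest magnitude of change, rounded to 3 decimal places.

NOTCH2: ΔΔCt = (17.77−14.78) − (19.67−15.20) = 2.99 − 4.47 = -1.48; fold change = 2^1.48 = 2.789
NFKB12: ΔΔCt = (23.53−14.78) − (20.97−15.20) = 8.75 − 5.77 = 2.98; fold change = 2^-2.98 = 0.127
FOS5: ΔΔCt = (23.52−14.78) − (25.24−15.20) = 8.74 − 10.04 = -1.30; fold change = 2^1.30 = 2.462
MYC3: ΔΔCt = (22.44−14.78) − (26.22−15.20) = 7.66 − 11.02 = -3.36; fold change = 2^3.36 = 10.267
MYC3 has the largest |ΔΔCt| = 3.36.

10.267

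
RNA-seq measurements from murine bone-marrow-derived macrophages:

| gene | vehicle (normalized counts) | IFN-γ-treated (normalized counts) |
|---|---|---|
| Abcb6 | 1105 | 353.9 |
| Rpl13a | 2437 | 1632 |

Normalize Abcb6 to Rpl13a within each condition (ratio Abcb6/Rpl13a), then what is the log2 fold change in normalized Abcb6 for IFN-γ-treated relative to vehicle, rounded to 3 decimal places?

Abcb6/Rpl13a (vehicle) = 1105 / 2437 = 0.45343
Abcb6/Rpl13a (IFN-γ-treated) = 353.9 / 1632 = 0.21685
Fold change = 0.21685 / 0.45343 = 0.4782
log2(0.4782) = -1.0642

-1.064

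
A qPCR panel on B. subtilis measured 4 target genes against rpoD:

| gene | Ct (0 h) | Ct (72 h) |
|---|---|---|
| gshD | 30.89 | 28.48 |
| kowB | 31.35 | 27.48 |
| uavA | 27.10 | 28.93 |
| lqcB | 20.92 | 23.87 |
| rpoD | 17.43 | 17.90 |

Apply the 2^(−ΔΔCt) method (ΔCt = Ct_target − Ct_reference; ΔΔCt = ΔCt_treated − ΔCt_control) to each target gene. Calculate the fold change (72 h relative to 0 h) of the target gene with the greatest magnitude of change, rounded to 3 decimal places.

20.252

gshD: ΔΔCt = (28.48−17.90) − (30.89−17.43) = 10.58 − 13.46 = -2.88; fold change = 2^2.88 = 7.362
kowB: ΔΔCt = (27.48−17.90) − (31.35−17.43) = 9.58 − 13.92 = -4.34; fold change = 2^4.34 = 20.252
uavA: ΔΔCt = (28.93−17.90) − (27.10−17.43) = 11.03 − 9.67 = 1.36; fold change = 2^-1.36 = 0.390
lqcB: ΔΔCt = (23.87−17.90) − (20.92−17.43) = 5.97 − 3.49 = 2.48; fold change = 2^-2.48 = 0.179
kowB has the largest |ΔΔCt| = 4.34.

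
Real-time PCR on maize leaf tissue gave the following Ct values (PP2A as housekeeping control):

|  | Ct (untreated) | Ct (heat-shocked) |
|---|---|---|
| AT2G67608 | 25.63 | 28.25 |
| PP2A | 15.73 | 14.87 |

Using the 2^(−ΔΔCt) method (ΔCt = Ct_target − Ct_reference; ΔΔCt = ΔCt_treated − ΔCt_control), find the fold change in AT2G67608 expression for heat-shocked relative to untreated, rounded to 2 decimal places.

ΔCt(untreated) = 25.630 − 15.730 = 9.900
ΔCt(heat-shocked) = 28.250 − 14.870 = 13.380
ΔΔCt = 13.380 − 9.900 = 3.480
Fold change = 2^(−3.480) = 0.090

0.09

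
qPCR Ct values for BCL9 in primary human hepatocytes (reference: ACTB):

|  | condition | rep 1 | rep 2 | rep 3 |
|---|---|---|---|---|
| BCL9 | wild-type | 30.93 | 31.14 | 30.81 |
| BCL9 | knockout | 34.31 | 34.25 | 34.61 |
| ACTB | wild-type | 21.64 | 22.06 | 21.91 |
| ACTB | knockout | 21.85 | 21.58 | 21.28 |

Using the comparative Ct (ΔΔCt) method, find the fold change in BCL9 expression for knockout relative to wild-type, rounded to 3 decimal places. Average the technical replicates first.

Mean Ct: BCL9 wild-type 30.960; BCL9 knockout 34.390; ACTB wild-type 21.870; ACTB knockout 21.570
ΔCt(wild-type) = 30.960 − 21.870 = 9.090
ΔCt(knockout) = 34.390 − 21.570 = 12.820
ΔΔCt = 12.820 − 9.090 = 3.730
Fold change = 2^(−3.730) = 0.0754

0.075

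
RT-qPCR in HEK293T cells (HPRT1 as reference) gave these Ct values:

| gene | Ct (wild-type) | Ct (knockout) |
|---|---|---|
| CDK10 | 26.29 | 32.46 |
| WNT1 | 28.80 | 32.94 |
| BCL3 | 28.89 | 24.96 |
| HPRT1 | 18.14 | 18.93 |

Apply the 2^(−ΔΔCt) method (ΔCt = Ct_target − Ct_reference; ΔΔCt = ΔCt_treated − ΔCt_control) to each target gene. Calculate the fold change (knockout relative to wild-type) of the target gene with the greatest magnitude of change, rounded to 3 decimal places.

0.024

CDK10: ΔΔCt = (32.46−18.93) − (26.29−18.14) = 13.53 − 8.15 = 5.38; fold change = 2^-5.38 = 0.024
WNT1: ΔΔCt = (32.94−18.93) − (28.80−18.14) = 14.01 − 10.66 = 3.35; fold change = 2^-3.35 = 0.098
BCL3: ΔΔCt = (24.96−18.93) − (28.89−18.14) = 6.03 − 10.75 = -4.72; fold change = 2^4.72 = 26.355
CDK10 has the largest |ΔΔCt| = 5.38.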